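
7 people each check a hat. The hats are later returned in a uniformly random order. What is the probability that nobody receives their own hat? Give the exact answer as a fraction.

This is the derangement probability: permutations of 7 with no fixed point.
D(7) = 7! · (1 − 1/1! + 1/2! − ··· + (−1)^7/7!) = 1854.
P = 1854/5040 = 103/280.

103/280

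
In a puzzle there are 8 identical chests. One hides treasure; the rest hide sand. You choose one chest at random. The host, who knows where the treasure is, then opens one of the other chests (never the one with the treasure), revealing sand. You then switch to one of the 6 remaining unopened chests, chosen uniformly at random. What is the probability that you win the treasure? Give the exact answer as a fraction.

7/48

Your original chest holds the treasure with probability 1/8, so the other 7 collectively hold it with probability 7/8.
The host can always find an empty chest to open, so this doesn't change that 7/8; it is now spread over the 6 remaining unopened chests.
P(win by switching) = (7/8) · (1/6) = 7/48.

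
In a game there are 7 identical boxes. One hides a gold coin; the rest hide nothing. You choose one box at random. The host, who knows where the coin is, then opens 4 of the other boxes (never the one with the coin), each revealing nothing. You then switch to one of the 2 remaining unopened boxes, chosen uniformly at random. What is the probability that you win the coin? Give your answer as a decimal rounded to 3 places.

Your original box holds the coin with probability 1/7, so the other 6 collectively hold it with probability 6/7.
The host can always find 4 empty boxes to open, so the reveals don't change that 6/7; it is now spread over the 2 remaining unopened boxes.
P(win by switching) = (6/7) · (1/2) = 3/7 ≈ 0.429.

0.429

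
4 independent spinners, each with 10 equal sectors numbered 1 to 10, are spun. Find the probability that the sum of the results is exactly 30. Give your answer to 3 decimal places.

There are 10^4 = 10000 equally likely outcomes.
The number of ordered 4-tuples from {1,…,10} summing to 30 is 282.
P(sum = 30) = 282/10000 = 141/5000 ≈ 0.028.

0.028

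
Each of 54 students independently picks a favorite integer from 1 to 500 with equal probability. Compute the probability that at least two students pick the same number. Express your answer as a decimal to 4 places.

It's easier to compute the probability that all 54 are distinct.
P(all distinct) = 500/500 · 499/500 · ··· · 447/500 ≈ 0.0513.
So the probability of at least one match is 1 − 0.0513 = 0.9487.

0.9487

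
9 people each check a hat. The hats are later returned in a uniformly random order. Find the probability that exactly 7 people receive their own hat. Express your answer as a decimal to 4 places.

Choose which 7 of the 9 are fixed: C(9,7) = 36 ways.
The remaining 2 must have no fixed point: D(2) = 1.
P = 36·1/362880 = 1/10080 ≈ 0.0001.

0.0001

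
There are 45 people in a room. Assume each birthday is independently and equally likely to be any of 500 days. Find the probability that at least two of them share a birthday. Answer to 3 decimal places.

0.870

It's easier to compute the probability that all 45 are distinct.
P(all distinct) = 500/500 · 499/500 · ··· · 456/500 ≈ 0.130.
So the probability of at least one match is 1 − 0.130 = 0.870.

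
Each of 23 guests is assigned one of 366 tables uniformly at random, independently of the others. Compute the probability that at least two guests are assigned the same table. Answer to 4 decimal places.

0.5063

It's easier to compute the probability that all 23 are distinct.
P(all distinct) = 366/366 · 365/366 · ··· · 344/366 ≈ 0.4937.
So the probability of at least one match is 1 − 0.4937 = 0.5063.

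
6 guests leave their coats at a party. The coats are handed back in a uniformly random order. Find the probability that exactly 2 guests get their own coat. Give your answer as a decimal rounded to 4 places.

Choose which 2 of the 6 are fixed: C(6,2) = 15 ways.
The remaining 4 must have no fixed point: D(4) = 9.
P = 15·9/720 = 3/16 ≈ 0.1875.

0.1875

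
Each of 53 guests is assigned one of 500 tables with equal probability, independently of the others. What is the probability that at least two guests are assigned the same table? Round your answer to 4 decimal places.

It's easier to compute the probability that all 53 are distinct.
P(all distinct) = 500/500 · 499/500 · ··· · 448/500 ≈ 0.0574.
So the probability of at least one match is 1 − 0.0574 = 0.9426.

0.9426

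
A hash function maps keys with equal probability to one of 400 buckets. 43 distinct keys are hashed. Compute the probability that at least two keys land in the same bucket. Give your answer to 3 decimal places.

0.904

It's easier to compute the probability that all 43 are distinct.
P(all distinct) = 400/400 · 399/400 · ··· · 358/400 ≈ 0.096.
So the probability of at least one match is 1 − 0.096 = 0.904.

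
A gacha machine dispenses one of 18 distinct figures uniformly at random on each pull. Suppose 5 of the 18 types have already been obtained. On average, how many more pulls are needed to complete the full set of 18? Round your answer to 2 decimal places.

57.24

Starting from 5 distinct types, each trial gives a new one with probability (18−i)/18 when i types are held, so the wait for the next new type is 18/(18−i).
E = 18/13 + 18/12 + 18/11 + 18/10 + 18/9 + 18/8 + 18/7 + 18/6 + 18/5 + 18/4 + 18/3 + 18/2 + 18/1 = 1145993/20020 ≈ 57.24.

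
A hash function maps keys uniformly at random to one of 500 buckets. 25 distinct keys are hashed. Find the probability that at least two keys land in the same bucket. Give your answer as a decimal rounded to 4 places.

0.4567

It's easier to compute the probability that all 25 are distinct.
P(all distinct) = 500/500 · 499/500 · ··· · 476/500 ≈ 0.5433.
So the probability of at least one match is 1 − 0.5433 = 0.4567.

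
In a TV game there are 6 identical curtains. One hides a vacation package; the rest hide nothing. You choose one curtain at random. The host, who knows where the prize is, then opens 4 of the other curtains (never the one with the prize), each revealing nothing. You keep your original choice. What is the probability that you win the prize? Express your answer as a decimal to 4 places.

The host can always open 4 empty curtains regardless of your choice, so the reveals give no information about your original curtain.
P(win by staying) = 1/6 ≈ 0.1667.

0.1667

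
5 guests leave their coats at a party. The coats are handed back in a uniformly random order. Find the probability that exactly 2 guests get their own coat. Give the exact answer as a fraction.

1/6

Choose which 2 of the 5 are fixed: C(5,2) = 10 ways.
The remaining 3 must have no fixed point: D(3) = 2.
P = 10·2/120 = 1/6.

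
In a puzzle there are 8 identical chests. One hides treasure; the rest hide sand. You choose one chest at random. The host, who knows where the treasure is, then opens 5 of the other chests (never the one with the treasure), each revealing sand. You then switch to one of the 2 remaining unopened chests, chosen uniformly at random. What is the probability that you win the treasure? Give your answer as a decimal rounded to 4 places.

0.4375

Your original chest holds the treasure with probability 1/8, so the other 7 collectively hold it with probability 7/8.
The host can always find 5 empty chests to open, so the reveals don't change that 7/8; it is now spread over the 2 remaining unopened chests.
P(win by switching) = (7/8) · (1/2) = 7/16 ≈ 0.4375.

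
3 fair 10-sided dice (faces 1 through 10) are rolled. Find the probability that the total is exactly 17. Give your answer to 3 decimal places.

There are 10^3 = 1000 equally likely outcomes.
The number of ordered 3-tuples from {1,…,10} summing to 17 is 75.
P(sum = 17) = 75/1000 = 3/40 ≈ 0.075.

0.075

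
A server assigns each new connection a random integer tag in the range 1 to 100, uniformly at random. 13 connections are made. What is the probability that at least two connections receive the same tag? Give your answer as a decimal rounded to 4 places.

It's easier to compute the probability that all 13 are distinct.
P(all distinct) = 100/100 · 99/100 · ··· · 88/100 ≈ 0.4428.
So the probability of at least one match is 1 − 0.4428 = 0.5572.

0.5572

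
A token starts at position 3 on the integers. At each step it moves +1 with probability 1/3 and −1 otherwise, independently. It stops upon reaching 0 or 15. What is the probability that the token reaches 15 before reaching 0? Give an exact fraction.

1/4681

Let r = q/p = (2/3)/(1/3) = 2. The recurrence P(i) = p·P(i+1) + q·P(i−1) with P(0)=0, P(15)=1 gives P(i) = (1 − r^i)/(1 − r^15).
P(3) = (1 − (2)^3) / (1 − (2)^15) = 1/4681.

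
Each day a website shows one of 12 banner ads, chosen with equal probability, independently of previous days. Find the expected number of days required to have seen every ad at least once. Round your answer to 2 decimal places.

After i distinct types are collected, each trial gives a new one with probability (12−i)/12, so the expected wait for the next new type is 12/(12−i).
E = 12/12 + 12/11 + 12/10 + 12/9 + 12/8 + 12/7 + 12/6 + 12/5 + 12/4 + 12/3 + 12/2 + 12/1 = 86021/2310 ≈ 37.24.

37.24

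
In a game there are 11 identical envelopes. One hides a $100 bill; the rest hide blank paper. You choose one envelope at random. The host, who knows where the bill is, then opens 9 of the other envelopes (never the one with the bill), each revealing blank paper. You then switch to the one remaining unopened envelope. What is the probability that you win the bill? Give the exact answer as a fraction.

10/11

Your original envelope holds the bill with probability 1/11, so the other 10 collectively hold it with probability 10/11.
The host can always find 9 empty envelopes to open, so the reveals don't change that 10/11; it is now spread over the 1 remaining unopened envelope.
P(win by switching) = (10/11) · (1/1) = 10/11.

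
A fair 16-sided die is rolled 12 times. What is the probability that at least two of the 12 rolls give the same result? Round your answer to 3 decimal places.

0.997

P(all 12 different) = 16/16 · 15/16 · ··· · 5/16 ≈ 0.003.
P(at least two equal) = 1 − 0.003 = 0.997.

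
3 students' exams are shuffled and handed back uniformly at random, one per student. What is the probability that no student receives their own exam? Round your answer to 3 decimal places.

This is the derangement probability: permutations of 3 with no fixed point.
D(3) = 3! · (1 − 1/1! + 1/2! − ··· + (−1)^3/3!) = 2.
P = 2/6 = 1/3 ≈ 0.333.

0.333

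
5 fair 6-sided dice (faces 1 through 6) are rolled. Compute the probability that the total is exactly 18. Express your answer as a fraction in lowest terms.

There are 6^5 = 7776 equally likely outcomes.
The number of ordered 5-tuples from {1,…,6} summing to 18 is 780.
P(sum = 18) = 780/7776 = 65/648.

65/648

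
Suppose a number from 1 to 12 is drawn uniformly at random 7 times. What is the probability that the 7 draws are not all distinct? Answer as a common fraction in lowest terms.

3071/3456

P(all 7 different) = 12/12 · 11/12 · ··· · 6/12 = 385/3456.
P(at least two equal) = 1 − 385/3456 = 3071/3456.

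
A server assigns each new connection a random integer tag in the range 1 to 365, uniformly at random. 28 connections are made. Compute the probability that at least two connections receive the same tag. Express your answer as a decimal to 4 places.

0.6545

It's easier to compute the probability that all 28 are distinct.
P(all distinct) = 365/365 · 364/365 · ··· · 338/365 ≈ 0.3455.
So the probability of at least one match is 1 − 0.3455 = 0.6545.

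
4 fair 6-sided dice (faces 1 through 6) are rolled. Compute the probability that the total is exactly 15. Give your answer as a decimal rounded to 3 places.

There are 6^4 = 1296 equally likely outcomes.
The number of ordered 4-tuples from {1,…,6} summing to 15 is 140.
P(sum = 15) = 140/1296 = 35/324 ≈ 0.108.

0.108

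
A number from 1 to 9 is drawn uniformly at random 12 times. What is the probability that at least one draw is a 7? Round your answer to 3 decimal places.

0.757

P(no draw is a 7) = (8/9)^12 ≈ 0.243.
P(at least one) = 1 − 0.243 = 0.757.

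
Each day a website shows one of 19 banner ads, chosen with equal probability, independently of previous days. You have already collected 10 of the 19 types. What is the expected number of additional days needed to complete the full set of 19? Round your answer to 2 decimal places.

Starting from 10 distinct types, each trial gives a new one with probability (19−i)/19 when i types are held, so the wait for the next new type is 19/(19−i).
E = 19/9 + 19/8 + 19/7 + 19/6 + 19/5 + 19/4 + 19/3 + 19/2 + 19/1 = 135451/2520 ≈ 53.75.

53.75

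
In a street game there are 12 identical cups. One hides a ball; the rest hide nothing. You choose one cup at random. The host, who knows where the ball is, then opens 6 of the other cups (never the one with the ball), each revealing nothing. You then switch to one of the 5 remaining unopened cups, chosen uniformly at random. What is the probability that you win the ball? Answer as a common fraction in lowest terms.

Your original cup holds the ball with probability 1/12, so the other 11 collectively hold it with probability 11/12.
The host can always find 6 empty cups to open, so the reveals don't change that 11/12; it is now spread over the 5 remaining unopened cups.
P(win by switching) = (11/12) · (1/5) = 11/60.

11/60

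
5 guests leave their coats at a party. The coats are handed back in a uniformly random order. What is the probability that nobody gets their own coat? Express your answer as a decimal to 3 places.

0.367

This is the derangement probability: permutations of 5 with no fixed point.
D(5) = 5! · (1 − 1/1! + 1/2! − ··· + (−1)^5/5!) = 44.
P = 44/120 = 11/30 ≈ 0.367.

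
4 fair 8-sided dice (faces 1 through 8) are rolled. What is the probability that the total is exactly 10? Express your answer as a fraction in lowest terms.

There are 8^4 = 4096 equally likely outcomes.
The number of ordered 4-tuples from {1,…,8} summing to 10 is 84.
P(sum = 10) = 84/4096 = 21/1024.

21/1024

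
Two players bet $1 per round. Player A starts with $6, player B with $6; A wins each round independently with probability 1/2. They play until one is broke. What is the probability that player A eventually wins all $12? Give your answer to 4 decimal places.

0.5000

With a fair step, P(i) = ½P(i−1) + ½P(i+1) with P(0)=0, P(12)=1 has the linear solution P(i) = i/12.
P(6) = 6/12 = 1/2 ≈ 0.5000.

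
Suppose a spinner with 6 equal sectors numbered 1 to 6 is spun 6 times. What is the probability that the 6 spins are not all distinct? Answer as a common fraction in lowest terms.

319/324

P(all 6 different) = 6/6 · 5/6 · ··· · 1/6 = 5/324.
P(at least two equal) = 1 − 5/324 = 319/324.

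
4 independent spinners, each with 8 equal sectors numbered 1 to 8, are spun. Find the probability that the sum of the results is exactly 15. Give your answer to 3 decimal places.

There are 8^4 = 4096 equally likely outcomes.
The number of ordered 4-tuples from {1,…,8} summing to 15 is 284.
P(sum = 15) = 284/4096 = 71/1024 ≈ 0.069.

0.069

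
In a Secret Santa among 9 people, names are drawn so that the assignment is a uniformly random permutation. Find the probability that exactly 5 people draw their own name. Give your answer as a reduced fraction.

1/320

Choose which 5 of the 9 are fixed: C(9,5) = 126 ways.
The remaining 4 must have no fixed point: D(4) = 9.
P = 126·9/362880 = 1/320.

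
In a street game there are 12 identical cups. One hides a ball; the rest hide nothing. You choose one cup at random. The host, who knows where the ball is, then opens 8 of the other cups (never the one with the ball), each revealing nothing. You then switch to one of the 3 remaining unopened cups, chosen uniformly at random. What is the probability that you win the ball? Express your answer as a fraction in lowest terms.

Your original cup holds the ball with probability 1/12, so the other 11 collectively hold it with probability 11/12.
The host can always find 8 empty cups to open, so the reveals don't change that 11/12; it is now spread over the 3 remaining unopened cups.
P(win by switching) = (11/12) · (1/3) = 11/36.

11/36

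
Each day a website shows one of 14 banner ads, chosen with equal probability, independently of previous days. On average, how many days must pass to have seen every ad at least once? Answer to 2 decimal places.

45.52

After i distinct types are collected, each trial gives a new one with probability (14−i)/14, so the expected wait for the next new type is 14/(14−i).
E = 14/14 + 14/13 + 14/12 + 14/11 + 14/10 + 14/9 + 14/8 + 14/7 + 14/6 + 14/5 + 14/4 + 14/3 + 14/2 + 14/1 = 1171733/25740 ≈ 45.52.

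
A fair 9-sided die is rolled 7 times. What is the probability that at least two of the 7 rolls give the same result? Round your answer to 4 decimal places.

0.9621

P(all 7 different) = 9/9 · 8/9 · ··· · 3/9 ≈ 0.0379.
P(at least two equal) = 1 − 0.0379 = 0.9621.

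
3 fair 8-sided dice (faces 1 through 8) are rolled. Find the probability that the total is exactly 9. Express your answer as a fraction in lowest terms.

7/128

There are 8^3 = 512 equally likely outcomes.
The number of ordered 3-tuples from {1,…,8} summing to 9 is 28.
P(sum = 9) = 28/512 = 7/128.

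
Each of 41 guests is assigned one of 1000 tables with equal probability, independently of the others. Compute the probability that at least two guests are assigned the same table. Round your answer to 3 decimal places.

0.565

It's easier to compute the probability that all 41 are distinct.
P(all distinct) = 1000/1000 · 999/1000 · ··· · 960/1000 ≈ 0.435.
So the probability of at least one match is 1 − 0.435 = 0.565.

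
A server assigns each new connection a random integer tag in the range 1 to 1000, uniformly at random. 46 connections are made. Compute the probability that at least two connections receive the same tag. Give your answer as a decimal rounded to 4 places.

It's easier to compute the probability that all 46 are distinct.
P(all distinct) = 1000/1000 · 999/1000 · ··· · 955/1000 ≈ 0.3496.
So the probability of at least one match is 1 − 0.3496 = 0.6504.

0.6504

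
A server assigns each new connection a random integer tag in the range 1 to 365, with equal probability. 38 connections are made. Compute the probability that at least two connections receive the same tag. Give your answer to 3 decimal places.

0.864

It's easier to compute the probability that all 38 are distinct.
P(all distinct) = 365/365 · 364/365 · ··· · 328/365 ≈ 0.136.
So the probability of at least one match is 1 − 0.136 = 0.864.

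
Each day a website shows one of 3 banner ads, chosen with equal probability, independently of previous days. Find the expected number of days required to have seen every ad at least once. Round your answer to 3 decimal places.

5.500

After i distinct types are collected, each trial gives a new one with probability (3−i)/3, so the expected wait for the next new type is 3/(3−i).
E = 3/3 + 3/2 + 3/1 = 11/2 ≈ 5.500.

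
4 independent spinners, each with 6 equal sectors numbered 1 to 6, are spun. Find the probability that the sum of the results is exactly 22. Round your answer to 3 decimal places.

0.008

There are 6^4 = 1296 equally likely outcomes.
The number of ordered 4-tuples from {1,…,6} summing to 22 is 10.
P(sum = 22) = 10/1296 = 5/648 ≈ 0.008.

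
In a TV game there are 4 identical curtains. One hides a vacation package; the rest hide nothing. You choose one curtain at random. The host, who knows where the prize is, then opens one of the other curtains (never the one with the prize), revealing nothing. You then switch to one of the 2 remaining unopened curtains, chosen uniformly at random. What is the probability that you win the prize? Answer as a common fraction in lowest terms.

3/8

Your original curtain holds the prize with probability 1/4, so the other 3 collectively hold it with probability 3/4.
The host can always find an empty curtain to open, so this doesn't change that 3/4; it is now spread over the 2 remaining unopened curtains.
P(win by switching) = (3/4) · (1/2) = 3/8.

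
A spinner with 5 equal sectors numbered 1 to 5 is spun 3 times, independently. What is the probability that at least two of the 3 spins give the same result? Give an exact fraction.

P(all 3 different) = 5/5 · 4/5 · ··· · 3/5 = 12/25.
P(at least two equal) = 1 − 12/25 = 13/25.

13/25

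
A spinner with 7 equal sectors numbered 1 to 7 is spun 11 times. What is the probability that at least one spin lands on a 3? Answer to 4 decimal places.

P(no spin lands on a 3) = (6/7)^11 ≈ 0.1835.
P(at least one) = 1 − 0.1835 = 0.8165.

0.8165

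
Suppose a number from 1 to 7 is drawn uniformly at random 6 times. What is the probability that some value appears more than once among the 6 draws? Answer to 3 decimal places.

0.957

P(all 6 different) = 7/7 · 6/7 · ··· · 2/7 ≈ 0.043.
P(at least two equal) = 1 − 0.043 = 0.957.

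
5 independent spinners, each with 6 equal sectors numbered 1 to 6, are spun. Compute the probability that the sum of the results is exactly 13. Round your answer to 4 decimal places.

There are 6^5 = 7776 equally likely outcomes.
The number of ordered 5-tuples from {1,…,6} summing to 13 is 420.
P(sum = 13) = 420/7776 = 35/648 ≈ 0.0540.

0.0540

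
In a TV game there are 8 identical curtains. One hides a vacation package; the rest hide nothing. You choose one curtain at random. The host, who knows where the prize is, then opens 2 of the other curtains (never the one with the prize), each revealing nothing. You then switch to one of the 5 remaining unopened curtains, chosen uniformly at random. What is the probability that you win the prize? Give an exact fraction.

Your original curtain holds the prize with probability 1/8, so the other 7 collectively hold it with probability 7/8.
The host can always find 2 empty curtains to open, so the reveals don't change that 7/8; it is now spread over the 5 remaining unopened curtains.
P(win by switching) = (7/8) · (1/5) = 7/40.

7/40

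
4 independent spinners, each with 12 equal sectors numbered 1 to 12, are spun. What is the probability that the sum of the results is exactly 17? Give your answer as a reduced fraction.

17/648

There are 12^4 = 20736 equally likely outcomes.
The number of ordered 4-tuples from {1,…,12} summing to 17 is 544.
P(sum = 17) = 544/20736 = 17/648.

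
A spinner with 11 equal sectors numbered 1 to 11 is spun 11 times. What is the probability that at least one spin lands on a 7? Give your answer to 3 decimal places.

P(no spin lands on a 7) = (10/11)^11 ≈ 0.350.
P(at least one) = 1 − 0.350 = 0.650.

0.650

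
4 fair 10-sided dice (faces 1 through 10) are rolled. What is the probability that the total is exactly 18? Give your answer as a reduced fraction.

27/500

There are 10^4 = 10000 equally likely outcomes.
The number of ordered 4-tuples from {1,…,10} summing to 18 is 540.
P(sum = 18) = 540/10000 = 27/500.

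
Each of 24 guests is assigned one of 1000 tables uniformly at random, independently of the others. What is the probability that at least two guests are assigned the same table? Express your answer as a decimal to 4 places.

0.2428

It's easier to compute the probability that all 24 are distinct.
P(all distinct) = 1000/1000 · 999/1000 · ··· · 977/1000 ≈ 0.7572.
So the probability of at least one match is 1 − 0.7572 = 0.2428.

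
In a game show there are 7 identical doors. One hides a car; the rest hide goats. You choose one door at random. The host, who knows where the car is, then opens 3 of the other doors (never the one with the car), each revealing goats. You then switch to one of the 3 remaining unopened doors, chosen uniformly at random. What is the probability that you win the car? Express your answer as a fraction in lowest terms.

Your original door holds the car with probability 1/7, so the other 6 collectively hold it with probability 6/7.
The host can always find 3 empty doors to open, so the reveals don't change that 6/7; it is now spread over the 3 remaining unopened doors.
P(win by switching) = (6/7) · (1/3) = 2/7.

2/7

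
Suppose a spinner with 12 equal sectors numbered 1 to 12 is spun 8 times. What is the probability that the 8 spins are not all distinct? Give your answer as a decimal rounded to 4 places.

P(all 8 different) = 12/12 · 11/12 · ··· · 5/12 ≈ 0.0464.
P(at least two equal) = 1 − 0.0464 = 0.9536.

0.9536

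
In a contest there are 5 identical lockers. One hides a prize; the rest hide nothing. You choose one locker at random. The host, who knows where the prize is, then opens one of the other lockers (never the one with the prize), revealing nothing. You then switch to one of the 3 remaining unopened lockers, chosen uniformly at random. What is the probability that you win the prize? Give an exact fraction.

4/15

Your original locker holds the prize with probability 1/5, so the other 4 collectively hold it with probability 4/5.
The host can always find an empty locker to open, so this doesn't change that 4/5; it is now spread over the 3 remaining unopened lockers.
P(win by switching) = (4/5) · (1/3) = 4/15.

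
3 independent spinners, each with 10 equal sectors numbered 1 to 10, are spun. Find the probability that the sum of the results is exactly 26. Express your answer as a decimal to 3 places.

There are 10^3 = 1000 equally likely outcomes.
The number of ordered 3-tuples from {1,…,10} summing to 26 is 15.
P(sum = 26) = 15/1000 = 3/200 ≈ 0.015.

0.015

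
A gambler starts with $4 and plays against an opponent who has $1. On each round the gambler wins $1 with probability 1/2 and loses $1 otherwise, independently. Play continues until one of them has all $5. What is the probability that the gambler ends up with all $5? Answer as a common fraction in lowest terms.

4/5

With a fair step, P(i) = ½P(i−1) + ½P(i+1) with P(0)=0, P(5)=1 has the linear solution P(i) = i/5.
P(4) = 4/5.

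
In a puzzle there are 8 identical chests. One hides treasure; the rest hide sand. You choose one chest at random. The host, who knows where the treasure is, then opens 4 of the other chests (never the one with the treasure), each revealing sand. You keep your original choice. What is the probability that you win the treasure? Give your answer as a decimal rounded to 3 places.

0.125

The host can always open 4 empty chests regardless of your choice, so the reveals give no information about your original chest.
P(win by staying) = 1/8 ≈ 0.125.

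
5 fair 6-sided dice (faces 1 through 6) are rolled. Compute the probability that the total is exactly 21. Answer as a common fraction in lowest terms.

5/72

There are 6^5 = 7776 equally likely outcomes.
The number of ordered 5-tuples from {1,…,6} summing to 21 is 540.
P(sum = 21) = 540/7776 = 5/72.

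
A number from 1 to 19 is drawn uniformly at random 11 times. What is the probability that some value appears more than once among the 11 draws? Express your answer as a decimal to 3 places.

P(all 11 different) = 19/19 · 18/19 · ··· · 9/19 ≈ 0.026.
P(at least two equal) = 1 − 0.026 = 0.974.

0.974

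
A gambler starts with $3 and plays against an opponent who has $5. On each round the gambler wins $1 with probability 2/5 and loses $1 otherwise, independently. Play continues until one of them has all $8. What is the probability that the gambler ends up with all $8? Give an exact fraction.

608/6305

Let r = q/p = (3/5)/(2/5) = 3/2. The recurrence P(i) = p·P(i+1) + q·P(i−1) with P(0)=0, P(8)=1 gives P(i) = (1 − r^i)/(1 − r^8).
P(3) = (1 − (3/2)^3) / (1 − (3/2)^8) = 608/6305.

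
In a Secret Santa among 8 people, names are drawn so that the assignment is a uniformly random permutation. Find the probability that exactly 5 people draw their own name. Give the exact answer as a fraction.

Choose which 5 of the 8 are fixed: C(8,5) = 56 ways.
The remaining 3 must have no fixed point: D(3) = 2.
P = 56·2/40320 = 1/360.

1/360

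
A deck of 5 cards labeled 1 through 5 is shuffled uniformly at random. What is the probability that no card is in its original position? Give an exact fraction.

This is the derangement probability: permutations of 5 with no fixed point.
D(5) = 5! · (1 − 1/1! + 1/2! − ··· + (−1)^5/5!) = 44.
P = 44/120 = 11/30.

11/30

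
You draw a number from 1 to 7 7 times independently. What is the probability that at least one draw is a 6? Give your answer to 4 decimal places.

0.6601

P(no draw is a 6) = (6/7)^7 ≈ 0.3399.
P(at least one) = 1 − 0.3399 = 0.6601.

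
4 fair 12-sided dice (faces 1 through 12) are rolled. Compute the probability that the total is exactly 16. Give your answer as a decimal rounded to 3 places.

0.022

There are 12^4 = 20736 equally likely outcomes.
The number of ordered 4-tuples from {1,…,12} summing to 16 is 451.
P(sum = 16) = 451/20736 ≈ 0.022.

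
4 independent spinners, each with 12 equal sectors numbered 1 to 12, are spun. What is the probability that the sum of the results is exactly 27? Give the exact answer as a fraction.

There are 12^4 = 20736 equally likely outcomes.
The number of ordered 4-tuples from {1,…,12} summing to 27 is 1144.
P(sum = 27) = 1144/20736 = 143/2592.

143/2592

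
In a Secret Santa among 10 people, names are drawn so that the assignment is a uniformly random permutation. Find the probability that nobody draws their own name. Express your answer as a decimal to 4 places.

0.3679

This is the derangement probability: permutations of 10 with no fixed point.
D(10) = 10! · (1 − 1/1! + 1/2! − ··· + (−1)^10/10!) = 1334961.
P = 1334961/3628800 = 16481/44800 ≈ 0.3679.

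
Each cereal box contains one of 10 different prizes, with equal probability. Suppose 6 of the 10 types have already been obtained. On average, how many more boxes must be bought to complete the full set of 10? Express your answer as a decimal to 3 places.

20.833

Starting from 6 distinct types, each trial gives a new one with probability (10−i)/10 when i types are held, so the wait for the next new type is 10/(10−i).
E = 10/4 + 10/3 + 10/2 + 10/1 = 125/6 ≈ 20.833.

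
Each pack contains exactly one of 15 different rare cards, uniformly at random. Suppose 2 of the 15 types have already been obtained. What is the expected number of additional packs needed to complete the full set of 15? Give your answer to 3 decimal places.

47.702

Starting from 2 distinct types, each trial gives a new one with probability (15−i)/15 when i types are held, so the wait for the next new type is 15/(15−i).
E = 15/13 + 15/12 + 15/11 + 15/10 + 15/9 + 15/8 + 15/7 + 15/6 + 15/5 + 15/4 + 15/3 + 15/2 + 15/1 = 1145993/24024 ≈ 47.702.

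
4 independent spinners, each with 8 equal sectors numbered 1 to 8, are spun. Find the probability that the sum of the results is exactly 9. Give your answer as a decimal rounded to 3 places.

0.014

There are 8^4 = 4096 equally likely outcomes.
The number of ordered 4-tuples from {1,…,8} summing to 9 is 56.
P(sum = 9) = 56/4096 = 7/512 ≈ 0.014.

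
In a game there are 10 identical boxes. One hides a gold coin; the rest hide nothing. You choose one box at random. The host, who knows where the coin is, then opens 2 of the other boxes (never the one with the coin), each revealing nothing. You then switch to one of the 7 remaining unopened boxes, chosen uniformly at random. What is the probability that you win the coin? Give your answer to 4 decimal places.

Your original box holds the coin with probability 1/10, so the other 9 collectively hold it with probability 9/10.
The host can always find 2 empty boxes to open, so the reveals don't change that 9/10; it is now spread over the 7 remaining unopened boxes.
P(win by switching) = (9/10) · (1/7) = 9/70 ≈ 0.1286.

0.1286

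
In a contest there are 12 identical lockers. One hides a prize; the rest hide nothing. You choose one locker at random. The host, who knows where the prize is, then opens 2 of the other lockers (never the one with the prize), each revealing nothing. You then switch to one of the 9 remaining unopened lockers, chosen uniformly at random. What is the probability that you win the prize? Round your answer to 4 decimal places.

0.1019

Your original locker holds the prize with probability 1/12, so the other 11 collectively hold it with probability 11/12.
The host can always find 2 empty lockers to open, so the reveals don't change that 11/12; it is now spread over the 9 remaining unopened lockers.
P(win by switching) = (11/12) · (1/9) = 11/108 ≈ 0.1019.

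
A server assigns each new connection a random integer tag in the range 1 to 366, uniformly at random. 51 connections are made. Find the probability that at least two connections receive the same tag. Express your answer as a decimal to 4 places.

It's easier to compute the probability that all 51 are distinct.
P(all distinct) = 366/366 · 365/366 · ··· · 316/366 ≈ 0.0258.
So the probability of at least one match is 1 − 0.0258 = 0.9742.

0.9742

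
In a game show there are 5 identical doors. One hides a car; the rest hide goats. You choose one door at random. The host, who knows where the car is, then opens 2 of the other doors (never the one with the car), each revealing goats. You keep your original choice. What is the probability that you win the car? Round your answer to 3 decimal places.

0.200

The host can always open 2 empty doors regardless of your choice, so the reveals give no information about your original door.
P(win by staying) = 1/5 ≈ 0.200.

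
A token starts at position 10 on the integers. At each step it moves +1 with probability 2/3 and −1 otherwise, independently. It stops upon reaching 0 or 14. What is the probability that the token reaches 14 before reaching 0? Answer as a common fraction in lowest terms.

5456/5461

Let r = q/p = (1/3)/(2/3) = 1/2. The recurrence P(i) = p·P(i+1) + q·P(i−1) with P(0)=0, P(14)=1 gives P(i) = (1 − r^i)/(1 − r^14).
P(10) = (1 − (1/2)^10) / (1 − (1/2)^14) = 5456/5461.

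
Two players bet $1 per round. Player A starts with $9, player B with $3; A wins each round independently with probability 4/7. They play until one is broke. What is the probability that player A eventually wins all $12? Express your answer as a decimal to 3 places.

0.955

Let r = q/p = (3/7)/(4/7) = 3/4. The recurrence P(i) = p·P(i+1) + q·P(i−1) with P(0)=0, P(12)=1 gives P(i) = (1 − r^i)/(1 − r^12).
P(9) = (1 − (3/4)^9) / (1 − (3/4)^12) = 419392/439075 ≈ 0.955.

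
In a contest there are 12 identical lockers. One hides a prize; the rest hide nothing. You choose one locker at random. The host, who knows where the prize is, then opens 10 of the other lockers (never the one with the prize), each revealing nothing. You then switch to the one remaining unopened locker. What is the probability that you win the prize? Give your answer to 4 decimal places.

Your original locker holds the prize with probability 1/12, so the other 11 collectively hold it with probability 11/12.
The host can always find 10 empty lockers to open, so the reveals don't change that 11/12; it is now spread over the 1 remaining unopened locker.
P(win by switching) = (11/12) · (1/1) = 11/12 ≈ 0.9167.

0.9167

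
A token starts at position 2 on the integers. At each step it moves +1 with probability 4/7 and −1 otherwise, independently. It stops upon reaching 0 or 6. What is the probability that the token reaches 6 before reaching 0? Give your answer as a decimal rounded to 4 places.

0.5322

Let r = q/p = (3/7)/(4/7) = 3/4. The recurrence P(i) = p·P(i+1) + q·P(i−1) with P(0)=0, P(6)=1 gives P(i) = (1 − r^i)/(1 − r^6).
P(2) = (1 − (3/4)^2) / (1 − (3/4)^6) = 256/481 ≈ 0.5322.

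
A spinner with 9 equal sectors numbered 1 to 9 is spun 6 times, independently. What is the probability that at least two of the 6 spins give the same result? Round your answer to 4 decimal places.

P(all 6 different) = 9/9 · 8/9 · ··· · 4/9 ≈ 0.1138.
P(at least two equal) = 1 − 0.1138 = 0.8862.

0.8862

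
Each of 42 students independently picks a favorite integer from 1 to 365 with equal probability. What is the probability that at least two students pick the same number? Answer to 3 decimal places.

0.914

It's easier to compute the probability that all 42 are distinct.
P(all distinct) = 365/365 · 364/365 · ··· · 324/365 ≈ 0.086.
So the probability of at least one match is 1 − 0.086 = 0.914.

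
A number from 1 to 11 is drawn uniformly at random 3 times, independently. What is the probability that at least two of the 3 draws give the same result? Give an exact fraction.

31/121

P(all 3 different) = 11/11 · 10/11 · ··· · 9/11 = 90/121.
P(at least two equal) = 1 − 90/121 = 31/121.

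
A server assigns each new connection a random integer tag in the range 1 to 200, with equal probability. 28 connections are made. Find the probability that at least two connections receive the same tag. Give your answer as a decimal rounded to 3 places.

0.862

It's easier to compute the probability that all 28 are distinct.
P(all distinct) = 200/200 · 199/200 · ··· · 173/200 ≈ 0.138.
So the probability of at least one match is 1 − 0.138 = 0.862.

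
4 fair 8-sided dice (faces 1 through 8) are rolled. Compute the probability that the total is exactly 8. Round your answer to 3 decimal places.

There are 8^4 = 4096 equally likely outcomes.
The number of ordered 4-tuples from {1,…,8} summing to 8 is 35.
P(sum = 8) = 35/4096 ≈ 0.009.

0.009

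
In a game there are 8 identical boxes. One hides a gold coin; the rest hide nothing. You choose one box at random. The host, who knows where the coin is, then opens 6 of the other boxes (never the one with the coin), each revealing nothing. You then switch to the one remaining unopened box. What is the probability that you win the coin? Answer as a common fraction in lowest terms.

7/8

Your original box holds the coin with probability 1/8, so the other 7 collectively hold it with probability 7/8.
The host can always find 6 empty boxes to open, so the reveals don't change that 7/8; it is now spread over the 1 remaining unopened box.
P(win by switching) = (7/8) · (1/1) = 7/8.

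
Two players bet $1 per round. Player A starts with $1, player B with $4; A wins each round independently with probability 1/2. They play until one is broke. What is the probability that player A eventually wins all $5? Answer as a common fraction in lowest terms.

1/5

With a fair step, P(i) = ½P(i−1) + ½P(i+1) with P(0)=0, P(5)=1 has the linear solution P(i) = i/5.
P(1) = 1/5.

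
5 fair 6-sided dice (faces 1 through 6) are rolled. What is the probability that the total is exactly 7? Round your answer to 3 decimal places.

0.002

There are 6^5 = 7776 equally likely outcomes.
The number of ordered 5-tuples from {1,…,6} summing to 7 is 15.
P(sum = 7) = 15/7776 = 5/2592 ≈ 0.002.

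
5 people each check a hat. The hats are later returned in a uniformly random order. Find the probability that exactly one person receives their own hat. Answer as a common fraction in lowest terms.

3/8

Choose which one is fixed: C(5,1) = 5 ways.
The remaining 4 must have no fixed point: D(4) = 9.
P = 5·9/120 = 3/8.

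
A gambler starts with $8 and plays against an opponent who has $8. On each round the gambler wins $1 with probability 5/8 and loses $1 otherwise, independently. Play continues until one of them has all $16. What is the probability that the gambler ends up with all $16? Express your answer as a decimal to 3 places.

0.983

Let r = q/p = (3/8)/(5/8) = 3/5. The recurrence P(i) = p·P(i+1) + q·P(i−1) with P(0)=0, P(16)=1 gives P(i) = (1 − r^i)/(1 − r^16).
P(8) = (1 − (3/5)^8) / (1 − (3/5)^16) = 390625/397186 ≈ 0.983.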